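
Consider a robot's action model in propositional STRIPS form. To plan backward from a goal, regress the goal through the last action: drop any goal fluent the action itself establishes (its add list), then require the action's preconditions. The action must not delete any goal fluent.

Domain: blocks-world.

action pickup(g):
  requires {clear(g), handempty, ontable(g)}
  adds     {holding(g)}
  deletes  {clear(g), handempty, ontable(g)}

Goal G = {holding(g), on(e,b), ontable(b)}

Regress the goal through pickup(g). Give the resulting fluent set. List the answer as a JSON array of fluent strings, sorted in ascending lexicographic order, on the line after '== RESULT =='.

Regress:
  G ∩ del = {}  (empty — regression defined)
  G \ add = {holding(g), on(e,b), ontable(b)} \ {holding(g)} = {on(e,b), ontable(b)}
  ∪ pre   = {on(e,b), ontable(b)} ∪ {clear(g), handempty, ontable(g)}
          = {clear(g), handempty, on(e,b), ontable(b), ontable(g)}

== RESULT ==
["clear(g)", "handempty", "on(e,b)", "ontable(b)", "ontable(g)"]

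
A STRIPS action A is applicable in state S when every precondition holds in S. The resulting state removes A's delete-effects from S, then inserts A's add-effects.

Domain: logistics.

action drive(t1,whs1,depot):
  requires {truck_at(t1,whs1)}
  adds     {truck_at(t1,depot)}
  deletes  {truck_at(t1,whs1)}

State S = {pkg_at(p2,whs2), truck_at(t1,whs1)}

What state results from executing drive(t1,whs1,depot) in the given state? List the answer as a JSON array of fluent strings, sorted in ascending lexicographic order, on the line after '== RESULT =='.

Compute (S \ del) ∪ add:
  pre ⊆ S: {truck_at(t1,whs1)} ⊆ S  — applicable
  S \ del = {pkg_at(p2,whs2)}
  ∪ add   = {pkg_at(p2,whs2), truck_at(t1,depot)}

== RESULT ==
["pkg_at(p2,whs2)", "truck_at(t1,depot)"]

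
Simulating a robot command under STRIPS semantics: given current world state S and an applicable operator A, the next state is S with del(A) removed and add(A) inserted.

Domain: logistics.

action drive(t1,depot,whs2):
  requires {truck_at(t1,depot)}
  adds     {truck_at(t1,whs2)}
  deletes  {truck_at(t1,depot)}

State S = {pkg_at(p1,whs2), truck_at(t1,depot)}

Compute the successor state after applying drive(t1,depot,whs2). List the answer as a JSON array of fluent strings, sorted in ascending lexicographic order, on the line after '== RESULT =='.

Compute (S \ del) ∪ add:
  pre ⊆ S: {truck_at(t1,depot)} ⊆ S  — applicable
  S \ del = {pkg_at(p1,whs2)}
  ∪ add   = {pkg_at(p1,whs2), truck_at(t1,whs2)}

== RESULT ==
["pkg_at(p1,whs2)", "truck_at(t1,whs2)"]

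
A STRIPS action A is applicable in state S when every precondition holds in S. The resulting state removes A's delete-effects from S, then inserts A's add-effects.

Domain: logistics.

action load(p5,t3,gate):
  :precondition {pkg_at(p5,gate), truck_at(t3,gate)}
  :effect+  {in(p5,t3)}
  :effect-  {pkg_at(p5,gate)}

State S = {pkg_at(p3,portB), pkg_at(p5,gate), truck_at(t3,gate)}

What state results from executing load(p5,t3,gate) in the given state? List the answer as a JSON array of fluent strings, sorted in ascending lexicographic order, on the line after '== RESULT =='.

Progress:
  pre ⊆ S: {pkg_at(p5,gate), truck_at(t3,gate)} ⊆ S  — applicable
  S \ del = {pkg_at(p3,portB), truck_at(t3,gate)}
  ∪ add   = {in(p5,t3), pkg_at(p3,portB), truck_at(t3,gate)}

== RESULT ==
["in(p5,t3)", "pkg_at(p3,portB)", "truck_at(t3,gate)"]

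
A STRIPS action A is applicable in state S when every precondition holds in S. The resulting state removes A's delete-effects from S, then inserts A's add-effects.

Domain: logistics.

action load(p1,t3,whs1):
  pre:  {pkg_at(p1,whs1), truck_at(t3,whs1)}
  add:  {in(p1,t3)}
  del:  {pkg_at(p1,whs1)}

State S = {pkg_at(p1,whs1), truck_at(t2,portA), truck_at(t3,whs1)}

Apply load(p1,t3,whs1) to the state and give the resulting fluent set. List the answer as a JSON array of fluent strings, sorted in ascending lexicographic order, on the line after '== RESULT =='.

Progress:
  pre ⊆ S: {pkg_at(p1,whs1), truck_at(t3,whs1)} ⊆ S  — applicable
  S \ del = {truck_at(t2,portA), truck_at(t3,whs1)}
  ∪ add   = {in(p1,t3), truck_at(t2,portA), truck_at(t3,whs1)}

== RESULT ==
["in(p1,t3)", "truck_at(t2,portA)", "truck_at(t3,whs1)"]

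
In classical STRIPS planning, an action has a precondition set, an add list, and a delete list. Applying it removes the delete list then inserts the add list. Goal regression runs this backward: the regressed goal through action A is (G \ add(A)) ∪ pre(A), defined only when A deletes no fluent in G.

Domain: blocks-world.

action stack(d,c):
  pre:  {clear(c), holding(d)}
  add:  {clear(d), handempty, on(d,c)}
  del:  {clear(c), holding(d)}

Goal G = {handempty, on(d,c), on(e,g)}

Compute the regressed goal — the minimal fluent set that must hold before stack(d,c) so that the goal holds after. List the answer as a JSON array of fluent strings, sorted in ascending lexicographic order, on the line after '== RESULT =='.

Compute (G \ add) ∪ pre:
  G ∩ del = {}  (empty — regression defined)
  G \ add = {handempty, on(d,c), on(e,g)} \ {clear(d), handempty, on(d,c)} = {on(e,g)}
  ∪ pre   = {on(e,g)} ∪ {clear(c), holding(d)}
          = {clear(c), holding(d), on(e,g)}

== RESULT ==
["clear(c)", "holding(d)", "on(e,g)"]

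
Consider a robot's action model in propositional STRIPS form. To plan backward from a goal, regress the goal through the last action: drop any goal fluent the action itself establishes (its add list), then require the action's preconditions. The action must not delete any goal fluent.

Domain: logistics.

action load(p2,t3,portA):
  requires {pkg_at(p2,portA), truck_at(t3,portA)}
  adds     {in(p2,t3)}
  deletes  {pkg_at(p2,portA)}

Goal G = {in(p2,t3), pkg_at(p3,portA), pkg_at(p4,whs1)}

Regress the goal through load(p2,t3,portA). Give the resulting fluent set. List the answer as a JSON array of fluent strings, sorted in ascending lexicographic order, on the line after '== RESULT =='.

Regress:
  G ∩ del = {}  (empty — regression defined)
  G \ add = {in(p2,t3), pkg_at(p3,portA), pkg_at(p4,whs1)} \ {in(p2,t3)} = {pkg_at(p3,portA), pkg_at(p4,whs1)}
  ∪ pre   = {pkg_at(p3,portA), pkg_at(p4,whs1)} ∪ {pkg_at(p2,portA), truck_at(t3,portA)}
          = {pkg_at(p2,portA), pkg_at(p3,portA), pkg_at(p4,whs1), truck_at(t3,portA)}

== RESULT ==
["pkg_at(p2,portA)", "pkg_at(p3,portA)", "pkg_at(p4,whs1)", "truck_at(t3,portA)"]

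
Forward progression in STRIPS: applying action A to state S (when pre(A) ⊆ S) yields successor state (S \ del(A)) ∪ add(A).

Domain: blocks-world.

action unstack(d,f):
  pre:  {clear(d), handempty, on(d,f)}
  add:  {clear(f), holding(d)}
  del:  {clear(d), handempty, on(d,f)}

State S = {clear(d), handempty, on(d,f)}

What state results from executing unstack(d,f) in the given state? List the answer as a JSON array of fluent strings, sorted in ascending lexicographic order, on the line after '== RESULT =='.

Compute (S \ del) ∪ add:
  pre ⊆ S: {clear(d), handempty, on(d,f)} ⊆ S  — applicable
  S \ del = {}
  ∪ add   = {clear(f), holding(d)}

== RESULT ==
["clear(f)", "holding(d)"]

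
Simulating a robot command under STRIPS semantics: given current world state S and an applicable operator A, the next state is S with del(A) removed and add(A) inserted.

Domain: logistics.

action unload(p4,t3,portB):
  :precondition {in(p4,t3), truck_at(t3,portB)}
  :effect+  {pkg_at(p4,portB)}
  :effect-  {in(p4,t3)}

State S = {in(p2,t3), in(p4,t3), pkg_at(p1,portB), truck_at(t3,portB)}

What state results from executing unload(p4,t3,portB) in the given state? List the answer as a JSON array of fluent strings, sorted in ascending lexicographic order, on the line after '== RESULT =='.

Progress:
  pre ⊆ S: {in(p4,t3), truck_at(t3,portB)} ⊆ S  — applicable
  S \ del = {in(p2,t3), pkg_at(p1,portB), truck_at(t3,portB)}
  ∪ add   = {in(p2,t3), pkg_at(p1,portB), pkg_at(p4,portB), truck_at(t3,portB)}

== RESULT ==
["in(p2,t3)", "pkg_at(p1,portB)", "pkg_at(p4,portB)", "truck_at(t3,portB)"]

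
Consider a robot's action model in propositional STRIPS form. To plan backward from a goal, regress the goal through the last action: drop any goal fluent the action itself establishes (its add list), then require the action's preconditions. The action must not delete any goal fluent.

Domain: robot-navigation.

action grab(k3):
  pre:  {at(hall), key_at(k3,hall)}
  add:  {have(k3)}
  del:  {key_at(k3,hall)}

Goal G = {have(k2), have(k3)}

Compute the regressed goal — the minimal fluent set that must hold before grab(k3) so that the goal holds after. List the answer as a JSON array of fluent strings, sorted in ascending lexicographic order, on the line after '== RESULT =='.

Compute (G \ add) ∪ pre:
  G ∩ del = {}  (empty — regression defined)
  G \ add = {have(k2), have(k3)} \ {have(k3)} = {have(k2)}
  ∪ pre   = {have(k2)} ∪ {at(hall), key_at(k3,hall)}
          = {at(hall), have(k2), key_at(k3,hall)}

== RESULT ==
["at(hall)", "have(k2)", "key_at(k3,hall)"]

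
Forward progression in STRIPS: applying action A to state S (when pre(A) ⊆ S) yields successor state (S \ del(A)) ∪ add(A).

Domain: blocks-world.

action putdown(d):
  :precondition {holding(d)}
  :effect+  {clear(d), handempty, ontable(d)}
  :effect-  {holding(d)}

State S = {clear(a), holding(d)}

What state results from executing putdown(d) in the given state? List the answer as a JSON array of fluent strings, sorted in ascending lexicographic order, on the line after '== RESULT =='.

Compute (S \ del) ∪ add:
  pre ⊆ S: {holding(d)} ⊆ S  — applicable
  S \ del = {clear(a)}
  ∪ add   = {clear(a), clear(d), handempty, ontable(d)}

== RESULT ==
["clear(a)", "clear(d)", "handempty", "ontable(d)"]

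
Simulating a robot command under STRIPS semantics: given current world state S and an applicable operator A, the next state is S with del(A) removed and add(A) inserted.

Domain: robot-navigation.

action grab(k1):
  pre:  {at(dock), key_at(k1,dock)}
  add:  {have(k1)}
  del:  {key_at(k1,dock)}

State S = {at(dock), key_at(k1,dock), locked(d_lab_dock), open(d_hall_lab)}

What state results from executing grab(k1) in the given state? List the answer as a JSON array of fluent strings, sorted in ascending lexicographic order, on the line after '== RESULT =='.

Compute (S \ del) ∪ add:
  pre ⊆ S: {at(dock), key_at(k1,dock)} ⊆ S  — applicable
  S \ del = {at(dock), locked(d_lab_dock), open(d_hall_lab)}
  ∪ add   = {at(dock), have(k1), locked(d_lab_dock), open(d_hall_lab)}

== RESULT ==
["at(dock)", "have(k1)", "locked(d_lab_dock)", "open(d_hall_lab)"]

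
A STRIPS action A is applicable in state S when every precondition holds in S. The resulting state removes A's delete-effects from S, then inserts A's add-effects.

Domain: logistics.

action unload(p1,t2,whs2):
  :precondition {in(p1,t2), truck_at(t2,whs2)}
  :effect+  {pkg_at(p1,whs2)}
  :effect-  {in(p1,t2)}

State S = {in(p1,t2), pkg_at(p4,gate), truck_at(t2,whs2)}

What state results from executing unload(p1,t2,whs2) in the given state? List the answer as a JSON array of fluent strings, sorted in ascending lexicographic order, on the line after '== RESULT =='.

Compute (S \ del) ∪ add:
  pre ⊆ S: {in(p1,t2), truck_at(t2,whs2)} ⊆ S  — applicable
  S \ del = {pkg_at(p4,gate), truck_at(t2,whs2)}
  ∪ add   = {pkg_at(p1,whs2), pkg_at(p4,gate), truck_at(t2,whs2)}

== RESULT ==
["pkg_at(p1,whs2)", "pkg_at(p4,gate)", "truck_at(t2,whs2)"]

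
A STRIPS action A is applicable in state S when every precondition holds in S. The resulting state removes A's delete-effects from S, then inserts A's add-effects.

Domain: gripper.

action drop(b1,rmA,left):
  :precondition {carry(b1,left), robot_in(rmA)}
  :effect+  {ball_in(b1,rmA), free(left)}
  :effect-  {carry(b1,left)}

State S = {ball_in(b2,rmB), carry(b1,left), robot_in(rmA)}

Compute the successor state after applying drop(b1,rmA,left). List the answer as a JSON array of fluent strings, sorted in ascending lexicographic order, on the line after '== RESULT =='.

Progress:
  pre ⊆ S: {carry(b1,left), robot_in(rmA)} ⊆ S  — applicable
  S \ del = {ball_in(b2,rmB), robot_in(rmA)}
  ∪ add   = {ball_in(b1,rmA), ball_in(b2,rmB), free(left), robot_in(rmA)}

== RESULT ==
["ball_in(b1,rmA)", "ball_in(b2,rmB)", "free(left)", "robot_in(rmA)"]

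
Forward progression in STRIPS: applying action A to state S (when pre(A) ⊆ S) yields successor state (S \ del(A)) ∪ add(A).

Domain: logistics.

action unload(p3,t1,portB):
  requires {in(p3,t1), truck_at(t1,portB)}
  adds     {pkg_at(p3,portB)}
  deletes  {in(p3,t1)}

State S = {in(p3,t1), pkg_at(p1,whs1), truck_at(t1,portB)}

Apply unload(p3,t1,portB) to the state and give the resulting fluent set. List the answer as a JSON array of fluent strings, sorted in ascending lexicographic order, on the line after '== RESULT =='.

Compute (S \ del) ∪ add:
  pre ⊆ S: {in(p3,t1), truck_at(t1,portB)} ⊆ S  — applicable
  S \ del = {pkg_at(p1,whs1), truck_at(t1,portB)}
  ∪ add   = {pkg_at(p1,whs1), pkg_at(p3,portB), truck_at(t1,portB)}

== RESULT ==
["pkg_at(p1,whs1)", "pkg_at(p3,portB)", "truck_at(t1,portB)"]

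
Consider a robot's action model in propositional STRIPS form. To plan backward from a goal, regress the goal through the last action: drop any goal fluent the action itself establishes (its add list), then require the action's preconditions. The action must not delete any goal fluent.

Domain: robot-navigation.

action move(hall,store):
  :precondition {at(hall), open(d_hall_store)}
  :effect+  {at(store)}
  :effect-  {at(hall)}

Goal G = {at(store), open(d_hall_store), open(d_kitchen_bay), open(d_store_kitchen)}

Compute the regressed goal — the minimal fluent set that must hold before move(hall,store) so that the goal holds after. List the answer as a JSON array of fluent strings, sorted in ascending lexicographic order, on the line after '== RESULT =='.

Compute (G \ add) ∪ pre:
  G ∩ del = {}  (empty — regression defined)
  G \ add = {at(store), open(d_hall_store), open(d_kitchen_bay), open(d_store_kitchen)} \ {at(store)} = {open(d_hall_store), open(d_kitchen_bay), open(d_store_kitchen)}
  ∪ pre   = {open(d_hall_store), open(d_kitchen_bay), open(d_store_kitchen)} ∪ {at(hall), open(d_hall_store)}
          = {at(hall), open(d_hall_store), open(d_kitchen_bay), open(d_store_kitchen)}

== RESULT ==
["at(hall)", "open(d_hall_store)", "open(d_kitchen_bay)", "open(d_store_kitchen)"]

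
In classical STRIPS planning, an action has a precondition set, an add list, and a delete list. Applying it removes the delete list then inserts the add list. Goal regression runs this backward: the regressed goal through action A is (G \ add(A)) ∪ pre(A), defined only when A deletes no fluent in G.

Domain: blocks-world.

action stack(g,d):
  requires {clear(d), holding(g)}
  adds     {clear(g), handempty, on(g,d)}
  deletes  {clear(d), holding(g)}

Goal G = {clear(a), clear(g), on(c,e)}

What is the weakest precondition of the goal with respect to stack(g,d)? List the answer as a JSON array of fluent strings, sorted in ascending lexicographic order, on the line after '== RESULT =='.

Compute (G \ add) ∪ pre:
  G ∩ del = {}  (empty — regression defined)
  G \ add = {clear(a), clear(g), on(c,e)} \ {clear(g), handempty, on(g,d)} = {clear(a), on(c,e)}
  ∪ pre   = {clear(a), on(c,e)} ∪ {clear(d), holding(g)}
          = {clear(a), clear(d), holding(g), on(c,e)}

== RESULT ==
["clear(a)", "clear(d)", "holding(g)", "on(c,e)"]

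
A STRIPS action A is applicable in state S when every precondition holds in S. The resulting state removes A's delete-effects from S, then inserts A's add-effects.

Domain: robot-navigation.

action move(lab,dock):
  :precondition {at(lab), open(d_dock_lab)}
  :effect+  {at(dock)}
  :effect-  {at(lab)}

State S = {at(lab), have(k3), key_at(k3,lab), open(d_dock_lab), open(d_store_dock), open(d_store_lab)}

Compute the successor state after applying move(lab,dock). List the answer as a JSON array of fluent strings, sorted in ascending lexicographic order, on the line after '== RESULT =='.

Compute (S \ del) ∪ add:
  pre ⊆ S: {at(lab), open(d_dock_lab)} ⊆ S  — applicable
  S \ del = {have(k3), key_at(k3,lab), open(d_dock_lab), open(d_store_dock), open(d_store_lab)}
  ∪ add   = {at(dock), have(k3), key_at(k3,lab), open(d_dock_lab), open(d_store_dock), open(d_store_lab)}

== RESULT ==
["at(dock)", "have(k3)", "key_at(k3,lab)", "open(d_dock_lab)", "open(d_store_dock)", "open(d_store_lab)"]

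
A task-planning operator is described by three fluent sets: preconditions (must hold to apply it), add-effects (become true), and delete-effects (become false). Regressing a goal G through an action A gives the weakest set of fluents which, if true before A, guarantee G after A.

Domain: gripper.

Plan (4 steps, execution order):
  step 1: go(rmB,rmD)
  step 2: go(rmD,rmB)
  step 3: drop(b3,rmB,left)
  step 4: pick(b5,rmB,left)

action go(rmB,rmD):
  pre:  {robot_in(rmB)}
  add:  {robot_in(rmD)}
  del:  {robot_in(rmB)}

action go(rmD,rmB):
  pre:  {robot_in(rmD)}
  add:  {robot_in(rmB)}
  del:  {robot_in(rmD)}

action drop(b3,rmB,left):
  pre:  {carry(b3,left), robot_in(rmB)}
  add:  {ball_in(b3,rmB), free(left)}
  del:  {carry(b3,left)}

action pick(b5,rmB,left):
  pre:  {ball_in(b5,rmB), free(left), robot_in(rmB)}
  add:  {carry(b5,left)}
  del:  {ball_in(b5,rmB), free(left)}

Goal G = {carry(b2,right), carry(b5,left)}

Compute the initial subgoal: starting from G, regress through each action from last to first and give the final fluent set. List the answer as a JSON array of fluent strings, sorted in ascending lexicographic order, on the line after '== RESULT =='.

Work backward from the goal:
  through step 4 (pick(b5,rmB,left)): drop {carry(b5,left)}, keep {carry(b2,right)}, require {ball_in(b5,rmB), free(left), robot_in(rmB)}
    → {ball_in(b5,rmB), carry(b2,right), free(left), robot_in(rmB)}
  through step 3 (drop(b3,rmB,left)): drop {free(left)}, keep {ball_in(b5,rmB), carry(b2,right), robot_in(rmB)}, require {carry(b3,left), robot_in(rmB)}
    → {ball_in(b5,rmB), carry(b2,right), carry(b3,left), robot_in(rmB)}
  through step 2 (go(rmD,rmB)): drop {robot_in(rmB)}, keep {ball_in(b5,rmB), carry(b2,right), carry(b3,left)}, require {robot_in(rmD)}
    → {ball_in(b5,rmB), carry(b2,right), carry(b3,left), robot_in(rmD)}
  through step 1 (go(rmB,rmD)): drop {robot_in(rmD)}, keep {ball_in(b5,rmB), carry(b2,right), carry(b3,left)}, require {robot_in(rmB)}
    → {ball_in(b5,rmB), carry(b2,right), carry(b3,left), robot_in(rmB)}

== RESULT ==
["ball_in(b5,rmB)", "carry(b2,right)", "carry(b3,left)", "robot_in(rmB)"]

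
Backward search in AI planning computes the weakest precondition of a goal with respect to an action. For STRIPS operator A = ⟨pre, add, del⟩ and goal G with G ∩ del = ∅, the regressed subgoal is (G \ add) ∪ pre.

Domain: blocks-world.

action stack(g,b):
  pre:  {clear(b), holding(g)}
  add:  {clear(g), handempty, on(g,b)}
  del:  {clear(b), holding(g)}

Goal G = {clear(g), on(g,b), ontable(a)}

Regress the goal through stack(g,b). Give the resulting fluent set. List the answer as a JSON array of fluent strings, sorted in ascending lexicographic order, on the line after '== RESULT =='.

Regress:
  G ∩ del = {}  (empty — regression defined)
  G \ add = {clear(g), on(g,b), ontable(a)} \ {clear(g), handempty, on(g,b)} = {ontable(a)}
  ∪ pre   = {ontable(a)} ∪ {clear(b), holding(g)}
          = {clear(b), holding(g), ontable(a)}

== RESULT ==
["clear(b)", "holding(g)", "ontable(a)"]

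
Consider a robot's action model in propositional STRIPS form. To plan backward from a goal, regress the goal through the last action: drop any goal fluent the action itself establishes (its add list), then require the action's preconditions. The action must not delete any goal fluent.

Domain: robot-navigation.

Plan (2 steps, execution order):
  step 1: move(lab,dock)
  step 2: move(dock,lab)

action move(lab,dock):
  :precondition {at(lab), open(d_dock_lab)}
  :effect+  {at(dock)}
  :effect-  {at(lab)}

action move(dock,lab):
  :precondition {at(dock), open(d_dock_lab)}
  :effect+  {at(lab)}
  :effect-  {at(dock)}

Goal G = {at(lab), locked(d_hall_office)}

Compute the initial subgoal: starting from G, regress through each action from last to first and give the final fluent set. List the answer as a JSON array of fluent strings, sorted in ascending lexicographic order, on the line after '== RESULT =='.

Work backward from the goal:
  through step 2 (move(dock,lab)): drop {at(lab)}, keep {locked(d_hall_office)}, require {at(dock), open(d_dock_lab)}
    → {at(dock), locked(d_hall_office), open(d_dock_lab)}
  through step 1 (move(lab,dock)): drop {at(dock)}, keep {locked(d_hall_office), open(d_dock_lab)}, require {at(lab), open(d_dock_lab)}
    → {at(lab), locked(d_hall_office), open(d_dock_lab)}

== RESULT ==
["at(lab)", "locked(d_hall_office)", "open(d_dock_lab)"]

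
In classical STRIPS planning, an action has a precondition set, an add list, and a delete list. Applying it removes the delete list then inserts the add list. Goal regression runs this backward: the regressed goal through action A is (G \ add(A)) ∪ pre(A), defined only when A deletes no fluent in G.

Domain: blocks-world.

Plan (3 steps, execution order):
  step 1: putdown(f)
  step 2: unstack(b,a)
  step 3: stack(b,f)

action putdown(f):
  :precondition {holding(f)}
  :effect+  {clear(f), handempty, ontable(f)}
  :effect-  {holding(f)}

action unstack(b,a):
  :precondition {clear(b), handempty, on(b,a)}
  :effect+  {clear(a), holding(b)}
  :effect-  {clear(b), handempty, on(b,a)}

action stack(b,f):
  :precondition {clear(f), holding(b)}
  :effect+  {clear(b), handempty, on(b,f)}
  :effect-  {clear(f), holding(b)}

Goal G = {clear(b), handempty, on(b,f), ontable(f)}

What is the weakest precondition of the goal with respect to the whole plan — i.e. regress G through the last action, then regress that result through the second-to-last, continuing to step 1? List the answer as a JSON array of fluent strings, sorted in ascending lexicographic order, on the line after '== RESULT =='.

Regress step by step:
  through step 3 (stack(b,f)): drop {clear(b), handempty, on(b,f)}, keep {ontable(f)}, require {clear(f), holding(b)}
    → {clear(f), holding(b), ontable(f)}
  through step 2 (unstack(b,a)): drop {holding(b)}, keep {clear(f), ontable(f)}, require {clear(b), handempty, on(b,a)}
    → {clear(b), clear(f), handempty, on(b,a), ontable(f)}
  through step 1 (putdown(f)): drop {clear(f), handempty, ontable(f)}, keep {clear(b), on(b,a)}, require {holding(f)}
    → {clear(b), holding(f), on(b,a)}

== RESULT ==
["clear(b)", "holding(f)", "on(b,a)"]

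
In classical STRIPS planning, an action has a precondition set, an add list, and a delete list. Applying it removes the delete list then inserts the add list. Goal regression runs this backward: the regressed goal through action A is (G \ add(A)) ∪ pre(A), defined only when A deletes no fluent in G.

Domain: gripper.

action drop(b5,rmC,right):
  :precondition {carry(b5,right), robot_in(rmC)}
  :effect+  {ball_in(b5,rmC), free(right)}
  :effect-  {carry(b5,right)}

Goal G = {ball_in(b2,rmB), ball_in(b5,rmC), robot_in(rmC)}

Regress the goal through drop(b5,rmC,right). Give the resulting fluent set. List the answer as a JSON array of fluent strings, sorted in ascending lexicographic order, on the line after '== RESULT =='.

Regress:
  G ∩ del = {}  (empty — regression defined)
  G \ add = {ball_in(b2,rmB), ball_in(b5,rmC), robot_in(rmC)} \ {ball_in(b5,rmC), free(right)} = {ball_in(b2,rmB), robot_in(rmC)}
  ∪ pre   = {ball_in(b2,rmB), robot_in(rmC)} ∪ {carry(b5,right), robot_in(rmC)}
          = {ball_in(b2,rmB), carry(b5,right), robot_in(rmC)}

== RESULT ==
["ball_in(b2,rmB)", "carry(b5,right)", "robot_in(rmC)"]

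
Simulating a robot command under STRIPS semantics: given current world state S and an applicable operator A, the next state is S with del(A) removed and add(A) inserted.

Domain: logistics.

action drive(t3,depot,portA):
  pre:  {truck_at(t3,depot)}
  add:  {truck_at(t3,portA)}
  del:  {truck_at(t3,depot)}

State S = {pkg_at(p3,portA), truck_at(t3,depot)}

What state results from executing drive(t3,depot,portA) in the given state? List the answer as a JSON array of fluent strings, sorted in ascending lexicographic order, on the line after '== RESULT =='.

Progress:
  pre ⊆ S: {truck_at(t3,depot)} ⊆ S  — applicable
  S \ del = {pkg_at(p3,portA)}
  ∪ add   = {pkg_at(p3,portA), truck_at(t3,portA)}

== RESULT ==
["pkg_at(p3,portA)", "truck_at(t3,portA)"]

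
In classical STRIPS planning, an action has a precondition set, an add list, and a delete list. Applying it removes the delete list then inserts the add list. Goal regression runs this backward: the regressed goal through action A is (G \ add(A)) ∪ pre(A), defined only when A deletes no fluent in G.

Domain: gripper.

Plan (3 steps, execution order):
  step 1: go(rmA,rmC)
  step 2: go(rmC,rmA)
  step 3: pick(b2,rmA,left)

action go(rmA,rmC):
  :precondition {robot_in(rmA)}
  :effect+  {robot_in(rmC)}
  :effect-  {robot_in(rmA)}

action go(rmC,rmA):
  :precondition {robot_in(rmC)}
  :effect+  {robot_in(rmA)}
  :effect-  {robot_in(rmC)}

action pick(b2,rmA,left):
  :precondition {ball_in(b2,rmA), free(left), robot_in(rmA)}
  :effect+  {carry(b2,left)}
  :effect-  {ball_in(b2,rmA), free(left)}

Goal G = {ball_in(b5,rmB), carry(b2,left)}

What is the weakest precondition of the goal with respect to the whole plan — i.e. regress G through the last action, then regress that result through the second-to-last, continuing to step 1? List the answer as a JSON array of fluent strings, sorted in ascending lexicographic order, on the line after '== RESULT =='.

Work backward from the goal:
  through step 3 (pick(b2,rmA,left)): drop {carry(b2,left)}, keep {ball_in(b5,rmB)}, require {ball_in(b2,rmA), free(left), robot_in(rmA)}
    → {ball_in(b2,rmA), ball_in(b5,rmB), free(left), robot_in(rmA)}
  through step 2 (go(rmC,rmA)): drop {robot_in(rmA)}, keep {ball_in(b2,rmA), ball_in(b5,rmB), free(left)}, require {robot_in(rmC)}
    → {ball_in(b2,rmA), ball_in(b5,rmB), free(left), robot_in(rmC)}
  through step 1 (go(rmA,rmC)): drop {robot_in(rmC)}, keep {ball_in(b2,rmA), ball_in(b5,rmB), free(left)}, require {robot_in(rmA)}
    → {ball_in(b2,rmA), ball_in(b5,rmB), free(left), robot_in(rmA)}

== RESULT ==
["ball_in(b2,rmA)", "ball_in(b5,rmB)", "free(left)", "robot_in(rmA)"]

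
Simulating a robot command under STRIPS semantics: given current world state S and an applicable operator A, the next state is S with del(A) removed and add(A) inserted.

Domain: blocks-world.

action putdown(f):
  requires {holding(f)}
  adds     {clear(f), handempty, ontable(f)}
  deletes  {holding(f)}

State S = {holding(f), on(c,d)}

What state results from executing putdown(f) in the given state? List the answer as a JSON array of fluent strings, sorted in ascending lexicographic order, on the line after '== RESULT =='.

Progress:
  pre ⊆ S: {holding(f)} ⊆ S  — applicable
  S \ del = {on(c,d)}
  ∪ add   = {clear(f), handempty, on(c,d), ontable(f)}

== RESULT ==
["clear(f)", "handempty", "on(c,d)", "ontable(f)"]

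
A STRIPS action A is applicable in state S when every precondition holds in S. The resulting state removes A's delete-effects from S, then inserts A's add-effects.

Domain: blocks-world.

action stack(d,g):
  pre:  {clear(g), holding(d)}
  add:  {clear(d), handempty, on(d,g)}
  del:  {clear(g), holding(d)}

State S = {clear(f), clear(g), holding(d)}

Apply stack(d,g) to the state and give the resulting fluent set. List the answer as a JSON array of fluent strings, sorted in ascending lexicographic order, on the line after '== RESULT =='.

Progress:
  pre ⊆ S: {clear(g), holding(d)} ⊆ S  — applicable
  S \ del = {clear(f)}
  ∪ add   = {clear(d), clear(f), handempty, on(d,g)}

== RESULT ==
["clear(d)", "clear(f)", "handempty", "on(d,g)"]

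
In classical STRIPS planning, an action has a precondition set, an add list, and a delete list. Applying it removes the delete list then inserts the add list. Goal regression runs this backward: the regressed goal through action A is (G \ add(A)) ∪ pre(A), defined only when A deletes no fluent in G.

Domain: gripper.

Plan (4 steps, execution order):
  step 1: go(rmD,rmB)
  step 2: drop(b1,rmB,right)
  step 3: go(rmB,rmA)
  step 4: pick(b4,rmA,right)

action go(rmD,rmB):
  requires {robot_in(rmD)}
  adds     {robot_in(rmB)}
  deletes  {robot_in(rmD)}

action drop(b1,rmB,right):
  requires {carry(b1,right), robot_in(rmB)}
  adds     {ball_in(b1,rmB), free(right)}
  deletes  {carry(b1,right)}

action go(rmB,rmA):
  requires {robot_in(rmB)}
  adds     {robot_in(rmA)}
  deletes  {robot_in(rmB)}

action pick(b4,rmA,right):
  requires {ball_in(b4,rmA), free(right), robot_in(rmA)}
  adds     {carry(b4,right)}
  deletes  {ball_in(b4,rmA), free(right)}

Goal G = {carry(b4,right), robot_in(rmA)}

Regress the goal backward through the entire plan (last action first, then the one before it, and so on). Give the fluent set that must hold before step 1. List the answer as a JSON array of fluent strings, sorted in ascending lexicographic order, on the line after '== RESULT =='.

Work backward from the goal:
  through step 4 (pick(b4,rmA,right)): drop {carry(b4,right)}, keep {robot_in(rmA)}, require {ball_in(b4,rmA), free(right), robot_in(rmA)}
    → {ball_in(b4,rmA), free(right), robot_in(rmA)}
  through step 3 (go(rmB,rmA)): drop {robot_in(rmA)}, keep {ball_in(b4,rmA), free(right)}, require {robot_in(rmB)}
    → {ball_in(b4,rmA), free(right), robot_in(rmB)}
  through step 2 (drop(b1,rmB,right)): drop {free(right)}, keep {ball_in(b4,rmA), robot_in(rmB)}, require {carry(b1,right), robot_in(rmB)}
    → {ball_in(b4,rmA), carry(b1,right), robot_in(rmB)}
  through step 1 (go(rmD,rmB)): drop {robot_in(rmB)}, keep {ball_in(b4,rmA), carry(b1,right)}, require {robot_in(rmD)}
    → {ball_in(b4,rmA), carry(b1,right), robot_in(rmD)}

== RESULT ==
["ball_in(b4,rmA)", "carry(b1,right)", "robot_in(rmD)"]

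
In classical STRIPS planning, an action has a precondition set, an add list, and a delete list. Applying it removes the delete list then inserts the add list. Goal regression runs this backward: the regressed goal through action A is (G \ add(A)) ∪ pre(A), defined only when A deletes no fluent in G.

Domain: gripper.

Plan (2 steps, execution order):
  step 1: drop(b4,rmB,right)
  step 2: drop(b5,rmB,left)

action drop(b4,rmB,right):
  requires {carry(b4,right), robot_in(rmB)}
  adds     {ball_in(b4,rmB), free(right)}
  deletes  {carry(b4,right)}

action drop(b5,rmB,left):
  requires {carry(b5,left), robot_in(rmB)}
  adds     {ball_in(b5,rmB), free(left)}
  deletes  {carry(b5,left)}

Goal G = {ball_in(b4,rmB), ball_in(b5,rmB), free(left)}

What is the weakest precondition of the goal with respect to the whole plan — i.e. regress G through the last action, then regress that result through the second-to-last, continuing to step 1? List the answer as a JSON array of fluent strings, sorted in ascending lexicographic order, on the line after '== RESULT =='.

Regress step by step:
  through step 2 (drop(b5,rmB,left)): drop {ball_in(b5,rmB), free(left)}, keep {ball_in(b4,rmB)}, require {carry(b5,left), robot_in(rmB)}
    → {ball_in(b4,rmB), carry(b5,left), robot_in(rmB)}
  through step 1 (drop(b4,rmB,right)): drop {ball_in(b4,rmB)}, keep {carry(b5,left), robot_in(rmB)}, require {carry(b4,right), robot_in(rmB)}
    → {carry(b4,right), carry(b5,left), robot_in(rmB)}

== RESULT ==
["carry(b4,right)", "carry(b5,left)", "robot_in(rmB)"]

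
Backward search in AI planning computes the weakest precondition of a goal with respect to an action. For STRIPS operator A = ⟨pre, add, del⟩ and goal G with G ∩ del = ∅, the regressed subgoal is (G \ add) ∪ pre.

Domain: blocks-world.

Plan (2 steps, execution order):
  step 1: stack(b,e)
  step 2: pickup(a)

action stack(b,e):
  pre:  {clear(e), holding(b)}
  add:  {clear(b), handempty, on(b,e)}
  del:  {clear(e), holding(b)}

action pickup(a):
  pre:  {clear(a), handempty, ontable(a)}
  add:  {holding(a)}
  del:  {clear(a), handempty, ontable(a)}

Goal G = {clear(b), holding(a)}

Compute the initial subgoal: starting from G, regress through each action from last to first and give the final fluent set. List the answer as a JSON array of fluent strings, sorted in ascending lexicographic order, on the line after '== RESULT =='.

Work backward from the goal:
  through step 2 (pickup(a)): drop {holding(a)}, keep {clear(b)}, require {clear(a), handempty, ontable(a)}
    → {clear(a), clear(b), handempty, ontable(a)}
  through step 1 (stack(b,e)): drop {clear(b), handempty}, keep {clear(a), ontable(a)}, require {clear(e), holding(b)}
    → {clear(a), clear(e), holding(b), ontable(a)}

== RESULT ==
["clear(a)", "clear(e)", "holding(b)", "ontable(a)"]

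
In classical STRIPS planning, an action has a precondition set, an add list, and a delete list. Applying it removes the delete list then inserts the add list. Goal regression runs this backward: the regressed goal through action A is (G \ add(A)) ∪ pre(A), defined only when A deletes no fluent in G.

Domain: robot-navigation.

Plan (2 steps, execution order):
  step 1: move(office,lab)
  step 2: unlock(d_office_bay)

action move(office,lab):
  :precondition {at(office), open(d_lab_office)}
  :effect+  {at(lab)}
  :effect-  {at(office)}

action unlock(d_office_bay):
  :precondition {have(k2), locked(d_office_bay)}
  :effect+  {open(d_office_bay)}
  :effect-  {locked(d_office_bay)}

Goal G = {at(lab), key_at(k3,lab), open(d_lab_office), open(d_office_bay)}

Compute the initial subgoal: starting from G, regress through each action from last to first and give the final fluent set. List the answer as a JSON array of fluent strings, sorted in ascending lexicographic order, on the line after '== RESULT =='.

Work backward from the goal:
  through step 2 (unlock(d_office_bay)): drop {open(d_office_bay)}, keep {at(lab), key_at(k3,lab), open(d_lab_office)}, require {have(k2), locked(d_office_bay)}
    → {at(lab), have(k2), key_at(k3,lab), locked(d_office_bay), open(d_lab_office)}
  through step 1 (move(office,lab)): drop {at(lab)}, keep {have(k2), key_at(k3,lab), locked(d_office_bay), open(d_lab_office)}, require {at(office), open(d_lab_office)}
    → {at(office), have(k2), key_at(k3,lab), locked(d_office_bay), open(d_lab_office)}

== RESULT ==
["at(office)", "have(k2)", "key_at(k3,lab)", "locked(d_office_bay)", "open(d_lab_office)"]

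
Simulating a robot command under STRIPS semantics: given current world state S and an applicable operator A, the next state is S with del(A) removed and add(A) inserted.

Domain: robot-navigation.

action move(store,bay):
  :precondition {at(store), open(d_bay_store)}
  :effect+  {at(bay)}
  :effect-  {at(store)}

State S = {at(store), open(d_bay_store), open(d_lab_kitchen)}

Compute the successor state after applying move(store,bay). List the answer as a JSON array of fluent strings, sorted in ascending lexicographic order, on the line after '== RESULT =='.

Compute (S \ del) ∪ add:
  pre ⊆ S: {at(store), open(d_bay_store)} ⊆ S  — applicable
  S \ del = {open(d_bay_store), open(d_lab_kitchen)}
  ∪ add   = {at(bay), open(d_bay_store), open(d_lab_kitchen)}

== RESULT ==
["at(bay)", "open(d_bay_store)", "open(d_lab_kitchen)"]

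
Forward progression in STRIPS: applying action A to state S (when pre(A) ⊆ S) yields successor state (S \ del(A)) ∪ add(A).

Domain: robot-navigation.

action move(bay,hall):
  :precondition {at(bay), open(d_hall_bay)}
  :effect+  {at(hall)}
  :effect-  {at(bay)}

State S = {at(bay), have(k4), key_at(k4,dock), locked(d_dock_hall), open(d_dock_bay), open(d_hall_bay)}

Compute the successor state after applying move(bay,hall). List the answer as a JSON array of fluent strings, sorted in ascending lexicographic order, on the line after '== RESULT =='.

Progress:
  pre ⊆ S: {at(bay), open(d_hall_bay)} ⊆ S  — applicable
  S \ del = {have(k4), key_at(k4,dock), locked(d_dock_hall), open(d_dock_bay), open(d_hall_bay)}
  ∪ add   = {at(hall), have(k4), key_at(k4,dock), locked(d_dock_hall), open(d_dock_bay), open(d_hall_bay)}

== RESULT ==
["at(hall)", "have(k4)", "key_at(k4,dock)", "locked(d_dock_hall)", "open(d_dock_bay)", "open(d_hall_bay)"]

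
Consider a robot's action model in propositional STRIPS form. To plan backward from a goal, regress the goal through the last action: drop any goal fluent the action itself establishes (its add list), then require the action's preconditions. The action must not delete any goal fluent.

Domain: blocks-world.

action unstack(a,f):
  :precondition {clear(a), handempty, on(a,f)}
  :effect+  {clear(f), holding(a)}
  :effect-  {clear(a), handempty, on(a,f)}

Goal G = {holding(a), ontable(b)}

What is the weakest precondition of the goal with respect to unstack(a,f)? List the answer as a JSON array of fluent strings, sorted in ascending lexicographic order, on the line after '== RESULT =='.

Regress:
  G ∩ del = {}  (empty — regression defined)
  G \ add = {holding(a), ontable(b)} \ {clear(f), holding(a)} = {ontable(b)}
  ∪ pre   = {ontable(b)} ∪ {clear(a), handempty, on(a,f)}
          = {clear(a), handempty, on(a,f), ontable(b)}

== RESULT ==
["clear(a)", "handempty", "on(a,f)", "ontable(b)"]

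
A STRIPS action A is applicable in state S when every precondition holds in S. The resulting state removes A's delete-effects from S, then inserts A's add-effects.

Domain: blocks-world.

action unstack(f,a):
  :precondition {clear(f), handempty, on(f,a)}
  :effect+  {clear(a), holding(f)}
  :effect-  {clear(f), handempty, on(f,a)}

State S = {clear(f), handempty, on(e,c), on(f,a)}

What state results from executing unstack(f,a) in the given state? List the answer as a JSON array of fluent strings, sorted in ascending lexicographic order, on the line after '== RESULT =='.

Compute (S \ del) ∪ add:
  pre ⊆ S: {clear(f), handempty, on(f,a)} ⊆ S  — applicable
  S \ del = {on(e,c)}
  ∪ add   = {clear(a), holding(f), on(e,c)}

== RESULT ==
["clear(a)", "holding(f)", "on(e,c)"]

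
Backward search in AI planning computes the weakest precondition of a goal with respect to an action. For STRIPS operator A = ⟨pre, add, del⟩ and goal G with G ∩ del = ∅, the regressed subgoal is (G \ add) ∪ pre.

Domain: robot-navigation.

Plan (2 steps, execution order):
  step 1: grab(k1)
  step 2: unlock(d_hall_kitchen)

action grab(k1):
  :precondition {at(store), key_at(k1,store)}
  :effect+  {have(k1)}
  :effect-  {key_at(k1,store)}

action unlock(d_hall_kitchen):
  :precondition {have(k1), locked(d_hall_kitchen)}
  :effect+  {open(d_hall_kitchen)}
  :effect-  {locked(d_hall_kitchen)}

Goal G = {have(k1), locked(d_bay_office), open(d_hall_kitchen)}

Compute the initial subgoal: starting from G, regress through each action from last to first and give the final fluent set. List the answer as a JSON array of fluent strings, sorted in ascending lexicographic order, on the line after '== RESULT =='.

Work backward from the goal:
  through step 2 (unlock(d_hall_kitchen)): drop {open(d_hall_kitchen)}, keep {have(k1), locked(d_bay_office)}, require {have(k1), locked(d_hall_kitchen)}
    → {have(k1), locked(d_bay_office), locked(d_hall_kitchen)}
  through step 1 (grab(k1)): drop {have(k1)}, keep {locked(d_bay_office), locked(d_hall_kitchen)}, require {at(store), key_at(k1,store)}
    → {at(store), key_at(k1,store), locked(d_bay_office), locked(d_hall_kitchen)}

== RESULT ==
["at(store)", "key_at(k1,store)", "locked(d_bay_office)", "locked(d_hall_kitchen)"]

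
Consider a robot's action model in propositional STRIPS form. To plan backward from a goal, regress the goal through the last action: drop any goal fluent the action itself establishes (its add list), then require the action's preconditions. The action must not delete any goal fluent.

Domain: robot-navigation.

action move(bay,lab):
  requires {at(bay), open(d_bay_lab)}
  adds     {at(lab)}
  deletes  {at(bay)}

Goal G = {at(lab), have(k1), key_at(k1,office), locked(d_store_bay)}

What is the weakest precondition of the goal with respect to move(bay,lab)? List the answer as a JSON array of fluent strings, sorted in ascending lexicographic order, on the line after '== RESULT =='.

Compute (G \ add) ∪ pre:
  G ∩ del = {}  (empty — regression defined)
  G \ add = {at(lab), have(k1), key_at(k1,office), locked(d_store_bay)} \ {at(lab)} = {have(k1), key_at(k1,office), locked(d_store_bay)}
  ∪ pre   = {have(k1), key_at(k1,office), locked(d_store_bay)} ∪ {at(bay), open(d_bay_lab)}
          = {at(bay), have(k1), key_at(k1,office), locked(d_store_bay), open(d_bay_lab)}

== RESULT ==
["at(bay)", "have(k1)", "key_at(k1,office)", "locked(d_store_bay)", "open(d_bay_lab)"]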